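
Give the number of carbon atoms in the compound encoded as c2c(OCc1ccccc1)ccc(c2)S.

13

The symbol for carbon appears 13 times in the SMILES. Lowercase c denotes aromatic carbon and counts toward C.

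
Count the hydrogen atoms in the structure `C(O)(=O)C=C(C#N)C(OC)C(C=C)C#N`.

10

Hydrogens are implicit in SMILES; fill each atom to its normal valence:
  4 × C: 1 H each → 4
  4 × C: no H
  2 × N: no H
  2 × O: no H
  1 × C: 3 H
  1 × C: 2 H
  1 × O: 1 H
  Total hydrogens = 10.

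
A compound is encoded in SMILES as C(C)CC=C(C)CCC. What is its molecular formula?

Heavy atoms from the SMILES: 9 C.
Implicit hydrogens by atom environment:
  4 × C: 2 H each → 8
  3 × C: 3 H each → 9
  1 × C: 1 H
  1 × C: no H
  Total hydrogens = 18.
Molecular formula: C9H18

C9H18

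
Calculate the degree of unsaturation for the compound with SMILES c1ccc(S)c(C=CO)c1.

Molecular formula from the SMILES: C8H8OS.
DoU = (2C + 2 + N − H − X)/2 = (2·8 + 2 + 0 − 8 − 0)/2 = 10/2 = 5.
(Structurally: 1 ring(s) + 4 π bond(s) = 5.)

5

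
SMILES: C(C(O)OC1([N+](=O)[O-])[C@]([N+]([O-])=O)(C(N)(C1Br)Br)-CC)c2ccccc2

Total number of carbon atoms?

The symbol for carbon appears 14 times in the SMILES. Lowercase c denotes aromatic carbon and counts toward C.

14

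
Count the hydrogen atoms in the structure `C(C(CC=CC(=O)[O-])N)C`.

Hydrogens are implicit in SMILES; fill each atom to its normal valence:
  3 × C: 1 H each → 3
  2 × C: 2 H each → 4
  1 × C: 3 H
  1 × C: no H
  1 × N: 2 H
  1 × O: no H
  1 × O (charge -1): no H
  Total hydrogens = 12.

12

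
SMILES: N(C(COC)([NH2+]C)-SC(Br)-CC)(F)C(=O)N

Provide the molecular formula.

Heavy atoms from the SMILES: 1 Br, 8 C, 1 F, 3 N, 2 O, 1 S.
Implicit hydrogens by atom environment:
  3 × C: 3 H each → 9
  2 × C: 2 H each → 4
  2 × C: no H
  2 × O: no H
  1 × Br: no H
  1 × C: 1 H
  1 × F: no H
  1 × N (charge +1): 2 H
  1 × N: 2 H
  1 × N: no H
  1 × S: no H
  Total hydrogens = 18.
Net charge +1.
Molecular formula: C8H18BrFN3O2S+

C8H18BrFN3O2S+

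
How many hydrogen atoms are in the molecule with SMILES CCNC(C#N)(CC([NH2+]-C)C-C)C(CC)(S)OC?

28

Hydrogens are implicit in SMILES; fill each atom to its normal valence:
  5 × C: 3 H each → 15
  4 × C: 2 H each → 8
  3 × C: no H
  1 × C: 1 H
  1 × N (charge +1): 2 H
  1 × N: 1 H
  1 × N: no H
  1 × O: no H
  1 × S: 1 H
  Total hydrogens = 28.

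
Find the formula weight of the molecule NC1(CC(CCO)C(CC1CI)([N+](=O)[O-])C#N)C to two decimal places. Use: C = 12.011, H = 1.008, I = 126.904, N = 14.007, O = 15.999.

Molecular formula: C11H18IN3O3.
M = 11×12.011 + 18×1.008 + 1×126.904 + 3×14.007 + 3×15.999 = 367.19 g/mol.

367.19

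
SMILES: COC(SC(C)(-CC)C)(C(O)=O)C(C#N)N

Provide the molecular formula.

Heavy atoms from the SMILES: 10 C, 2 N, 3 O, 1 S.
Implicit hydrogens by atom environment:
  4 × C: 3 H each → 12
  4 × C: no H
  2 × O: no H
  1 × C: 2 H
  1 × C: 1 H
  1 × N: 2 H
  1 × N: no H
  1 × O: 1 H
  1 × S: no H
  Total hydrogens = 18.
Molecular formula: C10H18N2O3S

C10H18N2O3S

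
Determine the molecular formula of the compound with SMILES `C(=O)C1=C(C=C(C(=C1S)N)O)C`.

C8H9NO2S

Heavy atoms from the SMILES: 8 C, 1 N, 2 O, 1 S.
Implicit hydrogens by atom environment:
  5 × C (aromatic): no H
  1 × C: 3 H
  1 × C (aromatic): 1 H
  1 × C: 1 H
  1 × N: 2 H
  1 × O: 1 H
  1 × O: no H
  1 × S: 1 H
  Total hydrogens = 9.
Molecular formula: C8H9NO2S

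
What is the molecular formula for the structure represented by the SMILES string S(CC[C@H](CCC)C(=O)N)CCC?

C10H21NOS

Heavy atoms from the SMILES: 10 C, 1 N, 1 O, 1 S.
Implicit hydrogens by atom environment:
  6 × C: 2 H each → 12
  2 × C: 3 H each → 6
  1 × C: 1 H
  1 × C: no H
  1 × N: 2 H
  1 × O: no H
  1 × S: no H
  Total hydrogens = 21.
Molecular formula: C10H21NOS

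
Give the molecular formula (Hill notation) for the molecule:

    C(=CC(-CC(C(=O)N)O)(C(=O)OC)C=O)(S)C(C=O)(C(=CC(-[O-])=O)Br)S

Heavy atoms from the SMILES: 1 Br, 14 C, 1 N, 8 O, 2 S.
Implicit hydrogens by atom environment:
  7 × C: no H
  6 × O: no H
  5 × C: 1 H each → 5
  2 × S: 1 H each → 2
  1 × Br: no H
  1 × C: 3 H
  1 × C: 2 H
  1 × N: 2 H
  1 × O: 1 H
  1 × O (charge -1): no H
  Total hydrogens = 15.
Net charge -1.
Molecular formula: C14H15BrNO8S2-

C14H15BrNO8S2-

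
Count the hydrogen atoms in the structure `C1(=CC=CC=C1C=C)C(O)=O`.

Hydrogens are implicit in SMILES; fill each atom to its normal valence:
  4 × C (aromatic): 1 H each → 4
  2 × C (aromatic): no H
  1 × C: 2 H
  1 × C: 1 H
  1 × C: no H
  1 × O: 1 H
  1 × O: no H
  Total hydrogens = 8.

8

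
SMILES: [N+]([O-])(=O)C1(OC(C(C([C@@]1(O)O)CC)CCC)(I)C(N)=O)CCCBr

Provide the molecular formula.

Heavy atoms from the SMILES: 1 Br, 14 C, 1 I, 2 N, 6 O.
Implicit hydrogens by atom environment:
  6 × C: 2 H each → 12
  4 × C: no H
  3 × O: no H
  2 × C: 3 H each → 6
  2 × C: 1 H each → 2
  2 × O: 1 H each → 2
  1 × Br: no H
  1 × I: no H
  1 × N: 2 H
  1 × N (charge +1): no H
  1 × O (charge -1): no H
  Total hydrogens = 24.
Molecular formula: C14H24BrIN2O6

C14H24BrIN2O6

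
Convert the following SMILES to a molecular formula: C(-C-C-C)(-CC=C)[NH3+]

Heavy atoms from the SMILES: 7 C, 1 N.
Implicit hydrogens by atom environment:
  4 × C: 2 H each → 8
  2 × C: 1 H each → 2
  1 × C: 3 H
  1 × N (charge +1): 3 H
  Total hydrogens = 16.
Net charge +1.
Molecular formula: C7H16N+

C7H16N+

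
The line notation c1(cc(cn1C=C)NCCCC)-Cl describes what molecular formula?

C10H15ClN2

Heavy atoms from the SMILES: 10 C, 1 Cl, 2 N.
Implicit hydrogens by atom environment:
  4 × C: 2 H each → 8
  2 × C (aromatic): 1 H each → 2
  2 × C (aromatic): no H
  1 × C: 3 H
  1 × C: 1 H
  1 × Cl: no H
  1 × N: 1 H
  1 × N (aromatic): no H
  Total hydrogens = 15.
Molecular formula: C10H15ClN2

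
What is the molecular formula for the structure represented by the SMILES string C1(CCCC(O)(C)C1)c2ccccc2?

Heavy atoms from the SMILES: 13 C, 1 O.
Implicit hydrogens by atom environment:
  5 × C (aromatic): 1 H each → 5
  4 × C: 2 H each → 8
  1 × C: 3 H
  1 × C: 1 H
  1 × C: no H
  1 × C (aromatic): no H
  1 × O: 1 H
  Total hydrogens = 18.
Molecular formula: C13H18O

C13H18O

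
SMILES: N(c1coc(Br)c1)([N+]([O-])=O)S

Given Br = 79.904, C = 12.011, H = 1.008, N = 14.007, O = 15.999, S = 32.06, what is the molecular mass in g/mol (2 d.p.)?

239.04

Molecular formula: C4H3BrN2O3S.
M = 1×79.904 + 4×12.011 + 3×1.008 + 2×14.007 + 3×15.999 + 1×32.06 = 239.04 g/mol.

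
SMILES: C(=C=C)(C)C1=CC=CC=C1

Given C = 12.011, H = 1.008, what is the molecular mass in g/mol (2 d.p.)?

130.19

Molecular formula: C10H10.
M = 10×12.011 + 10×1.008 = 130.19 g/mol.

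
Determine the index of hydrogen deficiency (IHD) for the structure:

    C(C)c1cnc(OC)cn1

Molecular formula from the SMILES: C7H10N2O.
DoU = (2C + 2 + N − H − X)/2 = (2·7 + 2 + 2 − 10 − 0)/2 = 8/2 = 4.
(Structurally: 1 ring(s) + 3 π bond(s) = 4.)

4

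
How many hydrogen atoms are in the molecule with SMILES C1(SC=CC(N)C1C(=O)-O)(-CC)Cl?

12

Hydrogens are implicit in SMILES; fill each atom to its normal valence:
  4 × C: 1 H each → 4
  2 × C: no H
  1 × C: 3 H
  1 × C: 2 H
  1 × Cl: no H
  1 × N: 2 H
  1 × O: 1 H
  1 × O: no H
  1 × S: no H
  Total hydrogens = 12.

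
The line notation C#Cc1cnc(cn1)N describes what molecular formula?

C6H5N3

Heavy atoms from the SMILES: 6 C, 3 N.
Implicit hydrogens by atom environment:
  2 × C (aromatic): 1 H each → 2
  2 × C (aromatic): no H
  2 × N (aromatic): no H
  1 × C: 1 H
  1 × C: no H
  1 × N: 2 H
  Total hydrogens = 5.
Molecular formula: C6H5N3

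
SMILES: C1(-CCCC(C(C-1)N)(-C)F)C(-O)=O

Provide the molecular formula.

C9H16FNO2

Heavy atoms from the SMILES: 9 C, 1 F, 1 N, 2 O.
Implicit hydrogens by atom environment:
  4 × C: 2 H each → 8
  2 × C: 1 H each → 2
  2 × C: no H
  1 × C: 3 H
  1 × F: no H
  1 × N: 2 H
  1 × O: 1 H
  1 × O: no H
  Total hydrogens = 16.
Molecular formula: C9H16FNO2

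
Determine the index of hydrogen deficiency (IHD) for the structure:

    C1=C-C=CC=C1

Molecular formula from the SMILES: C6H6.
DoU = (2C + 2 + N − H − X)/2 = (2·6 + 2 + 0 − 6 − 0)/2 = 8/2 = 4.
(Structurally: 1 ring(s) + 3 π bond(s) = 4.)

4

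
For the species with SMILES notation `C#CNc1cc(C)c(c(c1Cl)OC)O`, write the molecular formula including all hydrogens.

Heavy atoms from the SMILES: 10 C, 1 Cl, 1 N, 2 O.
Implicit hydrogens by atom environment:
  5 × C (aromatic): no H
  2 × C: 3 H each → 6
  1 × C (aromatic): 1 H
  1 × C: 1 H
  1 × C: no H
  1 × Cl: no H
  1 × N: 1 H
  1 × O: 1 H
  1 × O: no H
  Total hydrogens = 10.
Molecular formula: C10H10ClNO2

C10H10ClNO2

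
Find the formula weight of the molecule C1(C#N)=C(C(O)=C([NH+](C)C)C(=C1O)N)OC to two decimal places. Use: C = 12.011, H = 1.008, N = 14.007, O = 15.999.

Molecular formula: C10H14N3O3+.
M = 10×12.011 + 14×1.008 + 3×14.007 + 3×15.999 = 224.24 g/mol.

224.24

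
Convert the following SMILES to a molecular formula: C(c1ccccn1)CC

C8H11N

Heavy atoms from the SMILES: 8 C, 1 N.
Implicit hydrogens by atom environment:
  4 × C (aromatic): 1 H each → 4
  2 × C: 2 H each → 4
  1 × C: 3 H
  1 × C (aromatic): no H
  1 × N (aromatic): no H
  Total hydrogens = 11.
Molecular formula: C8H11N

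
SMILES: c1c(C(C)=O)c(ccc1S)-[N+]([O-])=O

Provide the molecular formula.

Heavy atoms from the SMILES: 8 C, 1 N, 3 O, 1 S.
Implicit hydrogens by atom environment:
  3 × C (aromatic): 1 H each → 3
  3 × C (aromatic): no H
  2 × O: no H
  1 × C: 3 H
  1 × C: no H
  1 × N (charge +1): no H
  1 × O (charge -1): no H
  1 × S: 1 H
  Total hydrogens = 7.
Molecular formula: C8H7NO3S

C8H7NO3S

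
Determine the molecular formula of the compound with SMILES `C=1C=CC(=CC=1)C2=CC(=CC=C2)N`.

Heavy atoms from the SMILES: 12 C, 1 N.
Implicit hydrogens by atom environment:
  9 × C (aromatic): 1 H each → 9
  3 × C (aromatic): no H
  1 × N: 2 H
  Total hydrogens = 11.
Molecular formula: C12H11N

C12H11N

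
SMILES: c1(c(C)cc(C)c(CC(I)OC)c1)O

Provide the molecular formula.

Heavy atoms from the SMILES: 11 C, 1 I, 2 O.
Implicit hydrogens by atom environment:
  4 × C (aromatic): no H
  3 × C: 3 H each → 9
  2 × C (aromatic): 1 H each → 2
  1 × C: 2 H
  1 × C: 1 H
  1 × I: no H
  1 × O: 1 H
  1 × O: no H
  Total hydrogens = 15.
Molecular formula: C11H15IO2

C11H15IO2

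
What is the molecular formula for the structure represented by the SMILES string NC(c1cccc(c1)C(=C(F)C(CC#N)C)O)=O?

C13H13FN2O2

Heavy atoms from the SMILES: 13 C, 1 F, 2 N, 2 O.
Implicit hydrogens by atom environment:
  4 × C (aromatic): 1 H each → 4
  4 × C: no H
  2 × C (aromatic): no H
  1 × C: 3 H
  1 × C: 2 H
  1 × C: 1 H
  1 × F: no H
  1 × N: 2 H
  1 × N: no H
  1 × O: 1 H
  1 × O: no H
  Total hydrogens = 13.
Molecular formula: C13H13FN2O2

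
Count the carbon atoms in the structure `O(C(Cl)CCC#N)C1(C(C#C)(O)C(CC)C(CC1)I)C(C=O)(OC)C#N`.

18

The symbol for carbon appears 18 times in the SMILES. (Cl is a single chlorine, not C + l.)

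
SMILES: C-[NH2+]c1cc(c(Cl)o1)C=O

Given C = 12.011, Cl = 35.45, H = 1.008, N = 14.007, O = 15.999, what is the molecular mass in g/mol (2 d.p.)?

Molecular formula: C6H7ClNO2+.
M = 6×12.011 + 1×35.45 + 7×1.008 + 1×14.007 + 2×15.999 = 160.58 g/mol.

160.58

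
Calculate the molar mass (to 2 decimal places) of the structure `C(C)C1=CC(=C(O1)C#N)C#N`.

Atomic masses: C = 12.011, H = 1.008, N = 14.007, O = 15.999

146.15

Molecular formula: C8H6N2O.
M = 8×12.011 + 6×1.008 + 2×14.007 + 1×15.999 = 146.15 g/mol.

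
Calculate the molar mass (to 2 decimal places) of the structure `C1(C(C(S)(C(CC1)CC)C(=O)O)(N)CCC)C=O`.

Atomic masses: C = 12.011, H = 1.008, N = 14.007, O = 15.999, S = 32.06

Molecular formula: C13H23NO3S.
M = 13×12.011 + 23×1.008 + 1×14.007 + 3×15.999 + 1×32.06 = 273.39 g/mol.

273.39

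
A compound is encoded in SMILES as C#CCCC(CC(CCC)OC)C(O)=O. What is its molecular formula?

C12H20O3

Heavy atoms from the SMILES: 12 C, 3 O.
Implicit hydrogens by atom environment:
  5 × C: 2 H each → 10
  3 × C: 1 H each → 3
  2 × C: 3 H each → 6
  2 × C: no H
  2 × O: no H
  1 × O: 1 H
  Total hydrogens = 20.
Molecular formula: C12H20O3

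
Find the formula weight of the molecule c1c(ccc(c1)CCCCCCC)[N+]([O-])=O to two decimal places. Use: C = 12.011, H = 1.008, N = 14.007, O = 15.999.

Molecular formula: C13H19NO2.
M = 13×12.011 + 19×1.008 + 1×14.007 + 2×15.999 = 221.30 g/mol.

221.30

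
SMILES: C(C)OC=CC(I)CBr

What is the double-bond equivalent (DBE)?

1

Molecular formula from the SMILES: C6H10BrIO.
DoU = (2C + 2 + N − H − X)/2 = (2·6 + 2 + 0 − 10 − 2)/2 = 2/2 = 1.
(Structurally: 0 ring(s) + 1 π bond(s) = 1.)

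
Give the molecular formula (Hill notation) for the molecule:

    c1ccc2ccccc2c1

C10H8

Heavy atoms from the SMILES: 10 C.
Implicit hydrogens by atom environment:
  8 × C (aromatic): 1 H each → 8
  2 × C (aromatic): no H
  Total hydrogens = 8.
Molecular formula: C10H8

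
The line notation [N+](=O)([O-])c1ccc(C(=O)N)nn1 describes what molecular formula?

C5H4N4O3

Heavy atoms from the SMILES: 5 C, 4 N, 3 O.
Implicit hydrogens by atom environment:
  2 × C (aromatic): 1 H each → 2
  2 × C (aromatic): no H
  2 × N (aromatic): no H
  2 × O: no H
  1 × C: no H
  1 × N: 2 H
  1 × N (charge +1): no H
  1 × O (charge -1): no H
  Total hydrogens = 4.
Molecular formula: C5H4N4O3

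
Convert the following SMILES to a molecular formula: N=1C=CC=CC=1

C5H5N

Heavy atoms from the SMILES: 5 C, 1 N.
Implicit hydrogens by atom environment:
  5 × C (aromatic): 1 H each → 5
  1 × N (aromatic): no H
  Total hydrogens = 5.
Molecular formula: C5H5N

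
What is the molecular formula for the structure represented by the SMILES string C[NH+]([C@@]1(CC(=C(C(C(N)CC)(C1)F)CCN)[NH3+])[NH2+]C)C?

[C14H33FN5]3+

Heavy atoms from the SMILES: 14 C, 1 F, 5 N.
Implicit hydrogens by atom environment:
  5 × C: 2 H each → 10
  4 × C: 3 H each → 12
  4 × C: no H
  2 × N: 2 H each → 4
  1 × C: 1 H
  1 × F: no H
  1 × N (charge +1): 3 H
  1 × N (charge +1): 2 H
  1 × N (charge +1): 1 H
  Total hydrogens = 33.
Net charge +3.
Molecular formula: [C14H33FN5]3+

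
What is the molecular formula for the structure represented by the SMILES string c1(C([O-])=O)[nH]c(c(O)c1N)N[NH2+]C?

Heavy atoms from the SMILES: 6 C, 4 N, 3 O.
Implicit hydrogens by atom environment:
  4 × C (aromatic): no H
  1 × C: 3 H
  1 × C: no H
  1 × N: 2 H
  1 × N (charge +1): 2 H
  1 × N (aromatic): 1 H
  1 × N: 1 H
  1 × O: 1 H
  1 × O: no H
  1 × O (charge -1): no H
  Total hydrogens = 10.
Molecular formula: C6H10N4O3

C6H10N4O3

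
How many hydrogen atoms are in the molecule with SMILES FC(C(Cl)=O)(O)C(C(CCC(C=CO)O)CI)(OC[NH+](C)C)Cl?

Hydrogens are implicit in SMILES; fill each atom to its normal valence:
  4 × C: 2 H each → 8
  4 × C: 1 H each → 4
  3 × C: no H
  3 × O: 1 H each → 3
  2 × C: 3 H each → 6
  2 × Cl: no H
  2 × O: no H
  1 × F: no H
  1 × I: no H
  1 × N (charge +1): 1 H
  Total hydrogens = 22.

22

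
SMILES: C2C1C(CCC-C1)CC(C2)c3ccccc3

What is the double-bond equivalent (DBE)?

Molecular formula from the SMILES: C16H22.
DoU = (2C + 2 + N − H − X)/2 = (2·16 + 2 + 0 − 22 − 0)/2 = 12/2 = 6.
(Structurally: 3 ring(s) + 3 π bond(s) = 6.)

6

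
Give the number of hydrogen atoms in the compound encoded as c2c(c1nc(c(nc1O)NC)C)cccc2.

Hydrogens are implicit in SMILES; fill each atom to its normal valence:
  5 × C (aromatic): 1 H each → 5
  5 × C (aromatic): no H
  2 × C: 3 H each → 6
  2 × N (aromatic): no H
  1 × N: 1 H
  1 × O: 1 H
  Total hydrogens = 13.

13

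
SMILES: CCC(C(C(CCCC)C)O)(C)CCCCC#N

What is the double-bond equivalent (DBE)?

Molecular formula from the SMILES: C16H31NO.
DoU = (2C + 2 + N − H − X)/2 = (2·16 + 2 + 1 − 31 − 0)/2 = 4/2 = 2.
(Structurally: 0 ring(s) + 2 π bond(s) = 2.)

2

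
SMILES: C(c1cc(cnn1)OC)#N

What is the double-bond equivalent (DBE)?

Molecular formula from the SMILES: C6H5N3O.
DoU = (2C + 2 + N − H − X)/2 = (2·6 + 2 + 3 − 5 − 0)/2 = 12/2 = 6.
(Structurally: 1 ring(s) + 5 π bond(s) = 6.)

6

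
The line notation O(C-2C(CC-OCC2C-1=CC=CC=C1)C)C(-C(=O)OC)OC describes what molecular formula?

Heavy atoms from the SMILES: 17 C, 5 O.
Implicit hydrogens by atom environment:
  5 × C (aromatic): 1 H each → 5
  5 × O: no H
  4 × C: 1 H each → 4
  3 × C: 3 H each → 9
  3 × C: 2 H each → 6
  1 × C: no H
  1 × C (aromatic): no H
  Total hydrogens = 24.
Molecular formula: C17H24O5

C17H24O5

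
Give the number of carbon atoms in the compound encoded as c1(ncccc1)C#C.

7

The symbol for carbon appears 7 times in the SMILES. Lowercase c denotes aromatic carbon and counts toward C.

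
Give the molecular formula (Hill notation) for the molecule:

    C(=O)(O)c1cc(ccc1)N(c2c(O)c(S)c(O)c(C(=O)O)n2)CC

C15H14N2O6S

Heavy atoms from the SMILES: 15 C, 2 N, 6 O, 1 S.
Implicit hydrogens by atom environment:
  7 × C (aromatic): no H
  4 × C (aromatic): 1 H each → 4
  4 × O: 1 H each → 4
  2 × C: no H
  2 × O: no H
  1 × C: 3 H
  1 × C: 2 H
  1 × N (aromatic): no H
  1 × N: no H
  1 × S: 1 H
  Total hydrogens = 14.
Molecular formula: C15H14N2O6S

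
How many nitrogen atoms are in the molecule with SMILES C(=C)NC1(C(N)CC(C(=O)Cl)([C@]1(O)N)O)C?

The symbol for nitrogen appears 3 times in the SMILES.

3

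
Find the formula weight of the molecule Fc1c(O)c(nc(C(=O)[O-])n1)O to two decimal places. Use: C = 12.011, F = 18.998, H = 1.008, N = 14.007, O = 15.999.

173.08

Molecular formula: C5H2FN2O4-.
M = 5×12.011 + 1×18.998 + 2×1.008 + 2×14.007 + 4×15.999 = 173.08 g/mol.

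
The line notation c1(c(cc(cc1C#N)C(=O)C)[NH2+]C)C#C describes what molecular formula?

C12H11N2O+

Heavy atoms from the SMILES: 12 C, 2 N, 1 O.
Implicit hydrogens by atom environment:
  4 × C (aromatic): no H
  3 × C: no H
  2 × C: 3 H each → 6
  2 × C (aromatic): 1 H each → 2
  1 × C: 1 H
  1 × N (charge +1): 2 H
  1 × N: no H
  1 × O: no H
  Total hydrogens = 11.
Net charge +1.
Molecular formula: C12H11N2O+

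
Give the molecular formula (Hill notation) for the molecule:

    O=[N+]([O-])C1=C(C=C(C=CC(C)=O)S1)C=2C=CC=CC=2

Heavy atoms from the SMILES: 14 C, 1 N, 3 O, 1 S.
Implicit hydrogens by atom environment:
  6 × C (aromatic): 1 H each → 6
  4 × C (aromatic): no H
  2 × C: 1 H each → 2
  2 × O: no H
  1 × C: 3 H
  1 × C: no H
  1 × N (charge +1): no H
  1 × O (charge -1): no H
  1 × S (aromatic): no H
  Total hydrogens = 11.
Molecular formula: C14H11NO3S

C14H11NO3S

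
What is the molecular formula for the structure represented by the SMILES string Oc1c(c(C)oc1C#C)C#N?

Heavy atoms from the SMILES: 8 C, 1 N, 2 O.
Implicit hydrogens by atom environment:
  4 × C (aromatic): no H
  2 × C: no H
  1 × C: 3 H
  1 × C: 1 H
  1 × N: no H
  1 × O: 1 H
  1 × O (aromatic): no H
  Total hydrogens = 5.
Molecular formula: C8H5NO2

C8H5NO2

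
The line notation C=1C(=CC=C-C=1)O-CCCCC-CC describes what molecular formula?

Heavy atoms from the SMILES: 13 C, 1 O.
Implicit hydrogens by atom environment:
  6 × C: 2 H each → 12
  5 × C (aromatic): 1 H each → 5
  1 × C: 3 H
  1 × C (aromatic): no H
  1 × O: no H
  Total hydrogens = 20.
Molecular formula: C13H20O

C13H20O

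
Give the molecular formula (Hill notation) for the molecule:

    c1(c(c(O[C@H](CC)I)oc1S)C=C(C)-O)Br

Heavy atoms from the SMILES: 1 Br, 10 C, 1 I, 3 O, 1 S.
Implicit hydrogens by atom environment:
  4 × C (aromatic): no H
  2 × C: 3 H each → 6
  2 × C: 1 H each → 2
  1 × Br: no H
  1 × C: 2 H
  1 × C: no H
  1 × I: no H
  1 × O: 1 H
  1 × O (aromatic): no H
  1 × O: no H
  1 × S: 1 H
  Total hydrogens = 12.
Molecular formula: C10H12BrIO3S

C10H12BrIO3S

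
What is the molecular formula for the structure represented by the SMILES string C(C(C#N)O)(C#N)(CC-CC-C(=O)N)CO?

C10H15N3O3

Heavy atoms from the SMILES: 10 C, 3 N, 3 O.
Implicit hydrogens by atom environment:
  5 × C: 2 H each → 10
  4 × C: no H
  2 × N: no H
  2 × O: 1 H each → 2
  1 × C: 1 H
  1 × N: 2 H
  1 × O: no H
  Total hydrogens = 15.
Molecular formula: C10H15N3O3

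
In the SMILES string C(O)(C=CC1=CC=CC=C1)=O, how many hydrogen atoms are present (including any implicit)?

8

Hydrogens are implicit in SMILES; fill each atom to its normal valence:
  5 × C (aromatic): 1 H each → 5
  2 × C: 1 H each → 2
  1 × C (aromatic): no H
  1 × C: no H
  1 × O: 1 H
  1 × O: no H
  Total hydrogens = 8.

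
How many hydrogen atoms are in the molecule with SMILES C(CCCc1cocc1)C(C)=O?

14

Hydrogens are implicit in SMILES; fill each atom to its normal valence:
  4 × C: 2 H each → 8
  3 × C (aromatic): 1 H each → 3
  1 × C: 3 H
  1 × C (aromatic): no H
  1 × C: no H
  1 × O (aromatic): no H
  1 × O: no H
  Total hydrogens = 14.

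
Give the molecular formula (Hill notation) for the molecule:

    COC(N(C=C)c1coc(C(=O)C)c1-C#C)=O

C12H11NO4

Heavy atoms from the SMILES: 12 C, 1 N, 4 O.
Implicit hydrogens by atom environment:
  3 × C (aromatic): no H
  3 × C: no H
  3 × O: no H
  2 × C: 3 H each → 6
  2 × C: 1 H each → 2
  1 × C: 2 H
  1 × C (aromatic): 1 H
  1 × N: no H
  1 × O (aromatic): no H
  Total hydrogens = 11.
Molecular formula: C12H11NO4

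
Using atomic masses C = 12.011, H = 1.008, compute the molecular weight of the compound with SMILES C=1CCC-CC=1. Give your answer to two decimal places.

Molecular formula: C6H10.
M = 6×12.011 + 10×1.008 = 82.15 g/mol.

82.15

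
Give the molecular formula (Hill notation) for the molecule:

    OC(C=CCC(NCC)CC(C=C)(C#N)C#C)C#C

Heavy atoms from the SMILES: 16 C, 2 N, 1 O.
Implicit hydrogens by atom environment:
  7 × C: 1 H each → 7
  4 × C: 2 H each → 8
  4 × C: no H
  1 × C: 3 H
  1 × N: 1 H
  1 × N: no H
  1 × O: 1 H
  Total hydrogens = 20.
Molecular formula: C16H20N2O

C16H20N2O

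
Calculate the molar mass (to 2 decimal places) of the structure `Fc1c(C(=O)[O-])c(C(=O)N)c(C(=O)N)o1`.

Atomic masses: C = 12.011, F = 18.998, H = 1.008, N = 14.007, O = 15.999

215.12

Molecular formula: C7H4FN2O5-.
M = 7×12.011 + 1×18.998 + 4×1.008 + 2×14.007 + 5×15.999 = 215.12 g/mol.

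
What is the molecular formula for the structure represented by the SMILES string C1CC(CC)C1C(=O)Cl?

C7H11ClO

Heavy atoms from the SMILES: 7 C, 1 Cl, 1 O.
Implicit hydrogens by atom environment:
  3 × C: 2 H each → 6
  2 × C: 1 H each → 2
  1 × C: 3 H
  1 × C: no H
  1 × Cl: no H
  1 × O: no H
  Total hydrogens = 11.
Molecular formula: C7H11ClO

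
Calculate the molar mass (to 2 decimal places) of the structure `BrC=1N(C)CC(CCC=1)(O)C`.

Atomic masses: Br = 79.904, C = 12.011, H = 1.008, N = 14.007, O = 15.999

220.11

Molecular formula: C8H14BrNO.
M = 1×79.904 + 8×12.011 + 14×1.008 + 1×14.007 + 1×15.999 = 220.11 g/mol.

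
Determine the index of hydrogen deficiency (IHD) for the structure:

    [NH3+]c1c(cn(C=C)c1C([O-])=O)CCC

Molecular formula from the SMILES: C10H14N2O2.
DoU = (2C + 2 + N − H − X)/2 = (2·10 + 2 + 2 − 14 − 0)/2 = 10/2 = 5.
(Structurally: 1 ring(s) + 4 π bond(s) = 5.)

5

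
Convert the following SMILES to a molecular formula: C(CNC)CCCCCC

C9H21N

Heavy atoms from the SMILES: 9 C, 1 N.
Implicit hydrogens by atom environment:
  7 × C: 2 H each → 14
  2 × C: 3 H each → 6
  1 × N: 1 H
  Total hydrogens = 21.
Molecular formula: C9H21N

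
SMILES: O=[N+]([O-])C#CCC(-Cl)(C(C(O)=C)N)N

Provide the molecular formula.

C7H10ClN3O3

Heavy atoms from the SMILES: 7 C, 1 Cl, 3 N, 3 O.
Implicit hydrogens by atom environment:
  4 × C: no H
  2 × C: 2 H each → 4
  2 × N: 2 H each → 4
  1 × C: 1 H
  1 × Cl: no H
  1 × N (charge +1): no H
  1 × O: 1 H
  1 × O: no H
  1 × O (charge -1): no H
  Total hydrogens = 10.
Molecular formula: C7H10ClN3O3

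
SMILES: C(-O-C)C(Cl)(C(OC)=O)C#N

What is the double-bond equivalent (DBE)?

Molecular formula from the SMILES: C6H8ClNO3.
DoU = (2C + 2 + N − H − X)/2 = (2·6 + 2 + 1 − 8 − 1)/2 = 6/2 = 3.
(Structurally: 0 ring(s) + 3 π bond(s) = 3.)

3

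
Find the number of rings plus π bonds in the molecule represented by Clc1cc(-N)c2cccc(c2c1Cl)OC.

7

Molecular formula from the SMILES: C11H9Cl2NO.
DoU = (2C + 2 + N − H − X)/2 = (2·11 + 2 + 1 − 9 − 2)/2 = 14/2 = 7.
(Structurally: 2 ring(s) + 5 π bond(s) = 7.)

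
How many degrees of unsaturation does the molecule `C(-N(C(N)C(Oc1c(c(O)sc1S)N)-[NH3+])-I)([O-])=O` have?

4

Molecular formula from the SMILES: C7H11IN4O4S2.
DoU = (2C + 2 + N − H − X)/2 = (2·7 + 2 + 4 − 11 − 1)/2 = 8/2 = 4.
(Structurally: 1 ring(s) + 3 π bond(s) = 4.)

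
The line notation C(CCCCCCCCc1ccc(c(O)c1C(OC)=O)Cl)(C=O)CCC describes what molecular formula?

Heavy atoms from the SMILES: 21 C, 1 Cl, 4 O.
Implicit hydrogens by atom environment:
  10 × C: 2 H each → 20
  4 × C (aromatic): no H
  3 × O: no H
  2 × C: 3 H each → 6
  2 × C (aromatic): 1 H each → 2
  2 × C: 1 H each → 2
  1 × C: no H
  1 × Cl: no H
  1 × O: 1 H
  Total hydrogens = 31.
Molecular formula: C21H31ClO4

C21H31ClO4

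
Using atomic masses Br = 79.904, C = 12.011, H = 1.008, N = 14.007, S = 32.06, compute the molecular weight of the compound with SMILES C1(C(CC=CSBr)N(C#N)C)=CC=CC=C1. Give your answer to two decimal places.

297.21

Molecular formula: C12H13BrN2S.
M = 1×79.904 + 12×12.011 + 13×1.008 + 2×14.007 + 1×32.06 = 297.21 g/mol.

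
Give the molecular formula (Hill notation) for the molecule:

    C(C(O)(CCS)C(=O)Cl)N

Heavy atoms from the SMILES: 5 C, 1 Cl, 1 N, 2 O, 1 S.
Implicit hydrogens by atom environment:
  3 × C: 2 H each → 6
  2 × C: no H
  1 × Cl: no H
  1 × N: 2 H
  1 × O: 1 H
  1 × O: no H
  1 × S: 1 H
  Total hydrogens = 10.
Molecular formula: C5H10ClNO2S

C5H10ClNO2S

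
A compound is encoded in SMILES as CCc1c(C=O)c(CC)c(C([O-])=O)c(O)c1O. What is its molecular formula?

C12H13O5-

Heavy atoms from the SMILES: 12 C, 5 O.
Implicit hydrogens by atom environment:
  6 × C (aromatic): no H
  2 × C: 3 H each → 6
  2 × C: 2 H each → 4
  2 × O: 1 H each → 2
  2 × O: no H
  1 × C: 1 H
  1 × C: no H
  1 × O (charge -1): no H
  Total hydrogens = 13.
Net charge -1.
Molecular formula: C12H13O5-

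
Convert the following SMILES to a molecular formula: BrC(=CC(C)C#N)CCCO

Heavy atoms from the SMILES: 1 Br, 8 C, 1 N, 1 O.
Implicit hydrogens by atom environment:
  3 × C: 2 H each → 6
  2 × C: 1 H each → 2
  2 × C: no H
  1 × Br: no H
  1 × C: 3 H
  1 × N: no H
  1 × O: 1 H
  Total hydrogens = 12.
Molecular formula: C8H12BrNO

C8H12BrNO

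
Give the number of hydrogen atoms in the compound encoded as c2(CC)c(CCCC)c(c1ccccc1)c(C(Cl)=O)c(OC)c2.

23

Hydrogens are implicit in SMILES; fill each atom to its normal valence:
  6 × C (aromatic): 1 H each → 6
  6 × C (aromatic): no H
  4 × C: 2 H each → 8
  3 × C: 3 H each → 9
  2 × O: no H
  1 × C: no H
  1 × Cl: no H
  Total hydrogens = 23.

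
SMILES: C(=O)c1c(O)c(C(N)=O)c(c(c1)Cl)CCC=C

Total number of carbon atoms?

The symbol for carbon appears 12 times in the SMILES. Lowercase c denotes aromatic carbon and counts toward C.

12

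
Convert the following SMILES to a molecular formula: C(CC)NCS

Heavy atoms from the SMILES: 4 C, 1 N, 1 S.
Implicit hydrogens by atom environment:
  3 × C: 2 H each → 6
  1 × C: 3 H
  1 × N: 1 H
  1 × S: 1 H
  Total hydrogens = 11.
Molecular formula: C4H11NS

C4H11NS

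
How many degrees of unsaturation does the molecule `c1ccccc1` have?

Molecular formula from the SMILES: C6H6.
DoU = (2C + 2 + N − H − X)/2 = (2·6 + 2 + 0 − 6 − 0)/2 = 8/2 = 4.
(Structurally: 1 ring(s) + 3 π bond(s) = 4.)

4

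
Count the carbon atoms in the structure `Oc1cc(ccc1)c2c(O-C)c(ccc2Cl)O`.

13

The symbol for carbon appears 13 times in the SMILES. Lowercase c denotes aromatic carbon and counts toward C.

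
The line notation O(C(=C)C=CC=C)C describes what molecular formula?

Heavy atoms from the SMILES: 7 C, 1 O.
Implicit hydrogens by atom environment:
  3 × C: 1 H each → 3
  2 × C: 2 H each → 4
  1 × C: 3 H
  1 × C: no H
  1 × O: no H
  Total hydrogens = 10.
Molecular formula: C7H10O

C7H10O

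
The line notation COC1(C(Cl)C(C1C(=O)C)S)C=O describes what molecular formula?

Heavy atoms from the SMILES: 8 C, 1 Cl, 3 O, 1 S.
Implicit hydrogens by atom environment:
  4 × C: 1 H each → 4
  3 × O: no H
  2 × C: 3 H each → 6
  2 × C: no H
  1 × Cl: no H
  1 × S: 1 H
  Total hydrogens = 11.
Molecular formula: C8H11ClO3S

C8H11ClO3S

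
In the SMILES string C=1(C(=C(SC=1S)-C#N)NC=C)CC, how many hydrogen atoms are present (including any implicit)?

10

Hydrogens are implicit in SMILES; fill each atom to its normal valence:
  4 × C (aromatic): no H
  2 × C: 2 H each → 4
  1 × C: 3 H
  1 × C: 1 H
  1 × C: no H
  1 × N: 1 H
  1 × N: no H
  1 × S: 1 H
  1 × S (aromatic): no H
  Total hydrogens = 10.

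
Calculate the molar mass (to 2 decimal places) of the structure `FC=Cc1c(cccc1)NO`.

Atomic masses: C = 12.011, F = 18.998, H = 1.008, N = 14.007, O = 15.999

153.16

Molecular formula: C8H8FNO.
M = 8×12.011 + 1×18.998 + 8×1.008 + 1×14.007 + 1×15.999 = 153.16 g/mol.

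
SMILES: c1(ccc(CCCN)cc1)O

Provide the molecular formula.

C9H13NO

Heavy atoms from the SMILES: 9 C, 1 N, 1 O.
Implicit hydrogens by atom environment:
  4 × C (aromatic): 1 H each → 4
  3 × C: 2 H each → 6
  2 × C (aromatic): no H
  1 × N: 2 H
  1 × O: 1 H
  Total hydrogens = 13.
Molecular formula: C9H13NO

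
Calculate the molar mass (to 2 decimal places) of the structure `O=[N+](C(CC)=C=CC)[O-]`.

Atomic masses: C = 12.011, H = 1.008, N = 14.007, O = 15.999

127.14

Molecular formula: C6H9NO2.
M = 6×12.011 + 9×1.008 + 1×14.007 + 2×15.999 = 127.14 g/mol.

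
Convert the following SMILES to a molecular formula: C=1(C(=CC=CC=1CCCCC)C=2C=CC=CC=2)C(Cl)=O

C18H19ClO

Heavy atoms from the SMILES: 18 C, 1 Cl, 1 O.
Implicit hydrogens by atom environment:
  8 × C (aromatic): 1 H each → 8
  4 × C: 2 H each → 8
  4 × C (aromatic): no H
  1 × C: 3 H
  1 × C: no H
  1 × Cl: no H
  1 × O: no H
  Total hydrogens = 19.
Molecular formula: C18H19ClO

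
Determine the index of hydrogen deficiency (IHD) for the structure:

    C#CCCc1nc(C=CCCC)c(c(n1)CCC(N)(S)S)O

Molecular formula from the SMILES: C16H23N3OS2.
DoU = (2C + 2 + N − H − X)/2 = (2·16 + 2 + 3 − 23 − 0)/2 = 14/2 = 7.
(Structurally: 1 ring(s) + 6 π bond(s) = 7.)

7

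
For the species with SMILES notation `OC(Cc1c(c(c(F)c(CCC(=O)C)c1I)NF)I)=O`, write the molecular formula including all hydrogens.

C12H11F2I2NO3

Heavy atoms from the SMILES: 12 C, 2 F, 2 I, 1 N, 3 O.
Implicit hydrogens by atom environment:
  6 × C (aromatic): no H
  3 × C: 2 H each → 6
  2 × C: no H
  2 × F: no H
  2 × I: no H
  2 × O: no H
  1 × C: 3 H
  1 × N: 1 H
  1 × O: 1 H
  Total hydrogens = 11.
Molecular formula: C12H11F2I2NO3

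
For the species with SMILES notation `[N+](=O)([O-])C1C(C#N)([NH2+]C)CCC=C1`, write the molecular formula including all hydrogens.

Heavy atoms from the SMILES: 8 C, 3 N, 2 O.
Implicit hydrogens by atom environment:
  3 × C: 1 H each → 3
  2 × C: 2 H each → 4
  2 × C: no H
  1 × C: 3 H
  1 × N (charge +1): 2 H
  1 × N: no H
  1 × N (charge +1): no H
  1 × O: no H
  1 × O (charge -1): no H
  Total hydrogens = 12.
Net charge +1.
Molecular formula: C8H12N3O2+

C8H12N3O2+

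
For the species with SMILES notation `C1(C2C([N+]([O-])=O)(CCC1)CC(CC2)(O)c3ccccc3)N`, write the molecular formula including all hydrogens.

Heavy atoms from the SMILES: 16 C, 2 N, 3 O.
Implicit hydrogens by atom environment:
  6 × C: 2 H each → 12
  5 × C (aromatic): 1 H each → 5
  2 × C: 1 H each → 2
  2 × C: no H
  1 × C (aromatic): no H
  1 × N: 2 H
  1 × N (charge +1): no H
  1 × O: 1 H
  1 × O: no H
  1 × O (charge -1): no H
  Total hydrogens = 22.
Molecular formula: C16H22N2O3

C16H22N2O3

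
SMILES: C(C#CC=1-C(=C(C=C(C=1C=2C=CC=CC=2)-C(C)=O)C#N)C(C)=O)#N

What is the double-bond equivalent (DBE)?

16

Molecular formula from the SMILES: C20H12N2O2.
DoU = (2C + 2 + N − H − X)/2 = (2·20 + 2 + 2 − 12 − 0)/2 = 32/2 = 16.
(Structurally: 2 ring(s) + 14 π bond(s) = 16.)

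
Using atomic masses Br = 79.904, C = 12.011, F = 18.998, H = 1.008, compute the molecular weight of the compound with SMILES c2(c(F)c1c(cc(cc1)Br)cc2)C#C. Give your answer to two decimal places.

249.08

Molecular formula: C12H6BrF.
M = 1×79.904 + 12×12.011 + 1×18.998 + 6×1.008 = 249.08 g/mol.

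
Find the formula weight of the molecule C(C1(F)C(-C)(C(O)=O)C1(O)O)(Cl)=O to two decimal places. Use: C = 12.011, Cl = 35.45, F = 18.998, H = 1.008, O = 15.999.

212.56

Molecular formula: C6H6ClFO5.
M = 6×12.011 + 1×35.45 + 1×18.998 + 6×1.008 + 5×15.999 = 212.56 g/mol.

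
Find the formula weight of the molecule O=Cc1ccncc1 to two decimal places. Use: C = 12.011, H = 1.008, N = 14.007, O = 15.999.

107.11

Molecular formula: C6H5NO.
M = 6×12.011 + 5×1.008 + 1×14.007 + 1×15.999 = 107.11 g/mol.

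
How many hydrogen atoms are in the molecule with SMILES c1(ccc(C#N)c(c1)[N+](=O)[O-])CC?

8

Hydrogens are implicit in SMILES; fill each atom to its normal valence:
  3 × C (aromatic): 1 H each → 3
  3 × C (aromatic): no H
  1 × C: 3 H
  1 × C: 2 H
  1 × C: no H
  1 × N (charge +1): no H
  1 × N: no H
  1 × O: no H
  1 × O (charge -1): no H
  Total hydrogens = 8.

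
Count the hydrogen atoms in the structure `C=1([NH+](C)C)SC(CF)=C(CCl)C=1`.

Hydrogens are implicit in SMILES; fill each atom to its normal valence:
  3 × C (aromatic): no H
  2 × C: 3 H each → 6
  2 × C: 2 H each → 4
  1 × C (aromatic): 1 H
  1 × Cl: no H
  1 × F: no H
  1 × N (charge +1): 1 H
  1 × S (aromatic): no H
  Total hydrogens = 12.

12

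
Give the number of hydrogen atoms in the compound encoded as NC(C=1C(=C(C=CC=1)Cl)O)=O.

6

Hydrogens are implicit in SMILES; fill each atom to its normal valence:
  3 × C (aromatic): 1 H each → 3
  3 × C (aromatic): no H
  1 × C: no H
  1 × Cl: no H
  1 × N: 2 H
  1 × O: 1 H
  1 × O: no H
  Total hydrogens = 6.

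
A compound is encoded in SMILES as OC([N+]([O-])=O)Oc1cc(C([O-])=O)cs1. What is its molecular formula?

Heavy atoms from the SMILES: 6 C, 1 N, 6 O, 1 S.
Implicit hydrogens by atom environment:
  3 × O: no H
  2 × C (aromatic): 1 H each → 2
  2 × C (aromatic): no H
  2 × O (charge -1): no H
  1 × C: 1 H
  1 × C: no H
  1 × N (charge +1): no H
  1 × O: 1 H
  1 × S (aromatic): no H
  Total hydrogens = 4.
Net charge -1.
Molecular formula: C6H4NO6S-

C6H4NO6S-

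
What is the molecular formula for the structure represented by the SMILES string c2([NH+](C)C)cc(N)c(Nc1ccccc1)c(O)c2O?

Heavy atoms from the SMILES: 14 C, 3 N, 2 O.
Implicit hydrogens by atom environment:
  6 × C (aromatic): 1 H each → 6
  6 × C (aromatic): no H
  2 × C: 3 H each → 6
  2 × O: 1 H each → 2
  1 × N: 2 H
  1 × N: 1 H
  1 × N (charge +1): 1 H
  Total hydrogens = 18.
Net charge +1.
Molecular formula: C14H18N3O2+

C14H18N3O2+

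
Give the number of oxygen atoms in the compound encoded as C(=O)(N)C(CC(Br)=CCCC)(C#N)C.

1

The symbol for oxygen appears 1 time in the SMILES.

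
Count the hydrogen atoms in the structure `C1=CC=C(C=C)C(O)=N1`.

Hydrogens are implicit in SMILES; fill each atom to its normal valence:
  3 × C (aromatic): 1 H each → 3
  2 × C (aromatic): no H
  1 × C: 2 H
  1 × C: 1 H
  1 × N (aromatic): no H
  1 × O: 1 H
  Total hydrogens = 7.

7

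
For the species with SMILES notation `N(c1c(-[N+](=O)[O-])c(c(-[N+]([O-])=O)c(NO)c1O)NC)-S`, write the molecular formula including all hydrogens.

Heavy atoms from the SMILES: 7 C, 5 N, 6 O, 1 S.
Implicit hydrogens by atom environment:
  6 × C (aromatic): no H
  3 × N: 1 H each → 3
  2 × N (charge +1): no H
  2 × O: 1 H each → 2
  2 × O: no H
  2 × O (charge -1): no H
  1 × C: 3 H
  1 × S: 1 H
  Total hydrogens = 9.
Molecular formula: C7H9N5O6S

C7H9N5O6S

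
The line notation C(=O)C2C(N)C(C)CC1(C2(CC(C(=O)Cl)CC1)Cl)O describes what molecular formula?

Heavy atoms from the SMILES: 13 C, 2 Cl, 1 N, 3 O.
Implicit hydrogens by atom environment:
  5 × C: 1 H each → 5
  4 × C: 2 H each → 8
  3 × C: no H
  2 × Cl: no H
  2 × O: no H
  1 × C: 3 H
  1 × N: 2 H
  1 × O: 1 H
  Total hydrogens = 19.
Molecular formula: C13H19Cl2NO3

C13H19Cl2NO3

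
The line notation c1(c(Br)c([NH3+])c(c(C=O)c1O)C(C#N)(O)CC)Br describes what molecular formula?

Heavy atoms from the SMILES: 2 Br, 11 C, 2 N, 3 O.
Implicit hydrogens by atom environment:
  6 × C (aromatic): no H
  2 × Br: no H
  2 × C: no H
  2 × O: 1 H each → 2
  1 × C: 3 H
  1 × C: 2 H
  1 × C: 1 H
  1 × N (charge +1): 3 H
  1 × N: no H
  1 × O: no H
  Total hydrogens = 11.
Net charge +1.
Molecular formula: C11H11Br2N2O3+

C11H11Br2N2O3+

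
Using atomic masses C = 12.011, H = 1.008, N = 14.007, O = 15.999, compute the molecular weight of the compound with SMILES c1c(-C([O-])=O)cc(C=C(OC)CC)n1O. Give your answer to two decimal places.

210.21

Molecular formula: C10H12NO4-.
M = 10×12.011 + 12×1.008 + 1×14.007 + 4×15.999 = 210.21 g/mol.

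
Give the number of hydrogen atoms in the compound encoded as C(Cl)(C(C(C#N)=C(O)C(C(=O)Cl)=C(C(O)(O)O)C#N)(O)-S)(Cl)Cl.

Hydrogens are implicit in SMILES; fill each atom to its normal valence:
  10 × C: no H
  5 × O: 1 H each → 5
  4 × Cl: no H
  2 × N: no H
  1 × O: no H
  1 × S: 1 H
  Total hydrogens = 6.

6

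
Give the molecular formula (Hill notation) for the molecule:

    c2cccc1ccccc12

C10H8

Heavy atoms from the SMILES: 10 C.
Implicit hydrogens by atom environment:
  8 × C (aromatic): 1 H each → 8
  2 × C (aromatic): no H
  Total hydrogens = 8.
Molecular formula: C10H8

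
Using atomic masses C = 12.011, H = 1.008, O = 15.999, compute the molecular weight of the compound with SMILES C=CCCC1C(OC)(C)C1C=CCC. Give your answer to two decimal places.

194.32

Molecular formula: C13H22O.
M = 13×12.011 + 22×1.008 + 1×15.999 = 194.32 g/mol.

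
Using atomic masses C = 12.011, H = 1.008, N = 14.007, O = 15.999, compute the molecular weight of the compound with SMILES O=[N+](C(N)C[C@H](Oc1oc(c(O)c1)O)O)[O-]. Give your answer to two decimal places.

Molecular formula: C7H10N2O7.
M = 7×12.011 + 10×1.008 + 2×14.007 + 7×15.999 = 234.16 g/mol.

234.16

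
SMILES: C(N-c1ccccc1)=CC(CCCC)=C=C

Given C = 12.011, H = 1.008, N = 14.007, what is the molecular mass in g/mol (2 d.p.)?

213.32

Molecular formula: C15H19N.
M = 15×12.011 + 19×1.008 + 1×14.007 = 213.32 g/mol.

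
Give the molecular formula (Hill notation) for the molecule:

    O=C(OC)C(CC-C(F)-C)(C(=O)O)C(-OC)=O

C10H15FO6

Heavy atoms from the SMILES: 10 C, 1 F, 6 O.
Implicit hydrogens by atom environment:
  5 × O: no H
  4 × C: no H
  3 × C: 3 H each → 9
  2 × C: 2 H each → 4
  1 × C: 1 H
  1 × F: no H
  1 × O: 1 H
  Total hydrogens = 15.
Molecular formula: C10H15FO6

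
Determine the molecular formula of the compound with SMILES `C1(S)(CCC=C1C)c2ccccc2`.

Heavy atoms from the SMILES: 12 C, 1 S.
Implicit hydrogens by atom environment:
  5 × C (aromatic): 1 H each → 5
  2 × C: 2 H each → 4
  2 × C: no H
  1 × C: 3 H
  1 × C: 1 H
  1 × C (aromatic): no H
  1 × S: 1 H
  Total hydrogens = 14.
Molecular formula: C12H14S

C12H14S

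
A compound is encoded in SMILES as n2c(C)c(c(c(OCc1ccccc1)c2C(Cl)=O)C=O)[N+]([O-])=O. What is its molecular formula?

C15H11ClN2O5

Heavy atoms from the SMILES: 15 C, 1 Cl, 2 N, 5 O.
Implicit hydrogens by atom environment:
  6 × C (aromatic): no H
  5 × C (aromatic): 1 H each → 5
  4 × O: no H
  1 × C: 3 H
  1 × C: 2 H
  1 × C: 1 H
  1 × C: no H
  1 × Cl: no H
  1 × N (aromatic): no H
  1 × N (charge +1): no H
  1 × O (charge -1): no H
  Total hydrogens = 11.
Molecular formula: C15H11ClN2O5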